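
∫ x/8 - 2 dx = x^2/16 - 2*x + C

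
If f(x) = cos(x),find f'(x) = -sin(x)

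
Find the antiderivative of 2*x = x^2 + C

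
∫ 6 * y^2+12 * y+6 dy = 2*y^3 + 6*y^2 + 6*y + C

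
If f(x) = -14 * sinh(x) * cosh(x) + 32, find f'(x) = -14*cosh(2*x)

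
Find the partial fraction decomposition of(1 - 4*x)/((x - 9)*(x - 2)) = 1/(x - 2) - 5/(x - 9)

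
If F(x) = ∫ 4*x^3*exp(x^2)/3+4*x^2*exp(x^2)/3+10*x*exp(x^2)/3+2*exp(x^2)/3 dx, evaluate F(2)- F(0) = -1 + 5*exp(4)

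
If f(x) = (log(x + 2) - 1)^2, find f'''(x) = (4*log(x + 2) - 10)/(x^3 + 6*x^2 + 12*x + 8)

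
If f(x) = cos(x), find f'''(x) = sin(x)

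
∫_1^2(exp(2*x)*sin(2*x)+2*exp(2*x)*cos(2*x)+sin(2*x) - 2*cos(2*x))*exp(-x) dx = (-exp(-2) + exp(2))*sin(4) - (E - exp(-1))*sin(2)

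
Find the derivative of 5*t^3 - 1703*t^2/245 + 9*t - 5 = 15*t^2 - 3406*t/245 + 9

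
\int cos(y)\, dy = sin(y) + C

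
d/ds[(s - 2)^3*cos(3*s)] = 3*(s - 2)^2*(-s*sin(3*s) + 2*sin(3*s) + cos(3*s))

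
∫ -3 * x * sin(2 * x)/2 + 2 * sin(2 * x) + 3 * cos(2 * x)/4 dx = (3*x/4 - 1)*cos(2*x) + C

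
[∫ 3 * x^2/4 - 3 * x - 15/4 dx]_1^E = (-2 + E/4)*(1 + E)^2 + 7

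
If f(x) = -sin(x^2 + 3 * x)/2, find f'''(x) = 4*x^3*cos(x*(x + 3)) + 18*x^2*cos(x*(x + 3)) + 6*x*sin(x*(x + 3)) + 27*x*cos(x*(x + 3)) + 9*sin(x*(x + 3)) + 27*cos(x*(x + 3))/2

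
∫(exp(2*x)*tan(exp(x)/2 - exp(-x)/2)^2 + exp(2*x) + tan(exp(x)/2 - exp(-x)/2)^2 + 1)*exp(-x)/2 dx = tan(sinh(x)) + C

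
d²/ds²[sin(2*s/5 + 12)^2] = 8*cos(4*s/5 + 24)/25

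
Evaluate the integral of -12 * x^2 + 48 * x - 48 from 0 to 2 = -32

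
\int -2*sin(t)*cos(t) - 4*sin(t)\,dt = (cos(t) + 2)^2 + C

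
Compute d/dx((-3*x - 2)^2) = 18*x + 12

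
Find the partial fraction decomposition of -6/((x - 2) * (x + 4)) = 1/(x + 4) - 1/(x - 2)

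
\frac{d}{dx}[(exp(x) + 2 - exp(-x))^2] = (2*exp(4*x) + 4*exp(3*x) + 4*exp(x) - 2)*exp(-2*x)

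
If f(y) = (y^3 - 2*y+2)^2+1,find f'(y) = 6*y^5 - 16*y^3 + 12*y^2 + 8*y - 8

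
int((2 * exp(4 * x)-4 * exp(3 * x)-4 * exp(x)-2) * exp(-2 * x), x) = ((exp(x) - 2)*exp(x) - 1)^2*exp(-2*x) + C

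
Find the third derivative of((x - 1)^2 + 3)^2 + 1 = 24*x - 24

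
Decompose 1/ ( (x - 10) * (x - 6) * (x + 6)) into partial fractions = 1/(192*(x + 6)) - 1/(48*(x - 6)) + 1/(64*(x - 10))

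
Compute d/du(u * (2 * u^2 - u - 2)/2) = 3*u^2 - u - 1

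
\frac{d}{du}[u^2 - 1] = 2*u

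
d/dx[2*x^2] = 4*x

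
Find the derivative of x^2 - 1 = 2*x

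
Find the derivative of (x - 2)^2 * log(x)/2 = (2*x^2*log(x) + x^2 - 4*x*log(x) - 4*x + 4)/(2*x)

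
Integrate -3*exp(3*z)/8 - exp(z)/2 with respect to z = (-exp(2*z) - 4)*exp(z)/8 + C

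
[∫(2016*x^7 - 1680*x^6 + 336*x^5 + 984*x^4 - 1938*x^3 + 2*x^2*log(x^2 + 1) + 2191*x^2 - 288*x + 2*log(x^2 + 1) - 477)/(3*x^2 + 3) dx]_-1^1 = 4*log(2)/3 + 50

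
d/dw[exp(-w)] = -exp(-w)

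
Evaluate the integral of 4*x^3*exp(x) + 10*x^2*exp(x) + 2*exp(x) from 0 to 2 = 2 + 30*exp(2)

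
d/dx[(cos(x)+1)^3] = 3*(sin(x)^2 - 2*cos(x) - 2)*sin(x)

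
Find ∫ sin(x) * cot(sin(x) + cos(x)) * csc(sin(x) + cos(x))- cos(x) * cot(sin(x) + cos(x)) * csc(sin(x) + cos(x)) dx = csc(sin(x) + cos(x)) + C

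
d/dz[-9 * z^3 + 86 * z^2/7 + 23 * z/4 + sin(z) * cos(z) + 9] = -27*z^2 + 172*z/7 + cos(2*z) + 23/4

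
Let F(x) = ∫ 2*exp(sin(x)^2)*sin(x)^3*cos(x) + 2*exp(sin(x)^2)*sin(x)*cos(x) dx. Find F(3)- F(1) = -exp(sin(1)^2)*sin(1)^2 + exp(sin(3)^2)*sin(3)^2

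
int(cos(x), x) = sin(x) + C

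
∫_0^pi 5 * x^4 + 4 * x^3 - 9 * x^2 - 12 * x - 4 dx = 1 + (1 + pi)^2*(-pi^2 - 2*pi - 1 + pi^3)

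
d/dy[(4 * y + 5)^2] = 32*y + 40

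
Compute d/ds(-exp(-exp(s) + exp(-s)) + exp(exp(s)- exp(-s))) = (exp(2*s) + exp(2*exp(s) - 2*exp(-s)) + exp(2*s + 2*exp(s) - 2*exp(-s)) + 1)*exp(-s - exp(s) + exp(-s))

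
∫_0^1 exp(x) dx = -1 + E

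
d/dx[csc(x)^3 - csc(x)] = (1 - 3/sin(x)^2)*cos(x)/sin(x)^2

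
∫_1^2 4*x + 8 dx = 14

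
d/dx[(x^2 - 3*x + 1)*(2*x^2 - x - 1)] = 8*x^3 - 21*x^2 + 8*x + 2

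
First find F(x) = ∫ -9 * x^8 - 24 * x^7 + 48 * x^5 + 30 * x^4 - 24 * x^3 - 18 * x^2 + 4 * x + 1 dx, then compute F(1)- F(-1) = 0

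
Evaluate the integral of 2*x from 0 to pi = pi^2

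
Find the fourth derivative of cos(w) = cos(w)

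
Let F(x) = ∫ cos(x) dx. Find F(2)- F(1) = -sin(1) + sin(2)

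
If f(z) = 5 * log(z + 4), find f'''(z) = 10/(z^3 + 12*z^2 + 48*z + 64)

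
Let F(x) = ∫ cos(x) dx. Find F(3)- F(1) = -sin(1) + sin(3)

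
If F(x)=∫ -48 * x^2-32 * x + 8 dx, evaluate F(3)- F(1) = -528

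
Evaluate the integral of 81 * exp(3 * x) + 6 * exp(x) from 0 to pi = -33 + 6*exp(pi) + 27*exp(3*pi)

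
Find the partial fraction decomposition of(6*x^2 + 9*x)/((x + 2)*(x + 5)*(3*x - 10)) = 87/(40*(3*x - 10)) + 7/(5*(x + 5)) - 1/(8*(x + 2))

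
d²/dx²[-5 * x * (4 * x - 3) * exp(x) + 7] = -20*x^2*exp(x) - 65*x*exp(x) - 10*exp(x)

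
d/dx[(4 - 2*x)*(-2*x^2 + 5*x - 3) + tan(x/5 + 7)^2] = 12*x^2 - 36*x + 2*tan(x/5 + 7)^3/5 + 2*tan(x/5 + 7)/5 + 26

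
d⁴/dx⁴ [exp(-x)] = exp(-x)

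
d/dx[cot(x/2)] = -1/(2*sin(x/2)^2)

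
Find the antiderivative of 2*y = y^2 + C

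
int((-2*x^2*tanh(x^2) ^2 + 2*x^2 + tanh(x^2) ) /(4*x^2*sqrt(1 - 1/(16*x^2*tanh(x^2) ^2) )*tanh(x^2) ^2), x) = -acsc(4*x*tanh(x^2)) + C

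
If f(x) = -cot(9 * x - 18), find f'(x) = 9/sin(9*x - 18)^2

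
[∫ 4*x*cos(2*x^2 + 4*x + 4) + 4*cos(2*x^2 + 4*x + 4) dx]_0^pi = sin(4 + 2*pi^2) - sin(4)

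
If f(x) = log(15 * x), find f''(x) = -1/x^2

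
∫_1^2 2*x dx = 3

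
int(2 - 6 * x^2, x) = -2*x^3 + 2*x + C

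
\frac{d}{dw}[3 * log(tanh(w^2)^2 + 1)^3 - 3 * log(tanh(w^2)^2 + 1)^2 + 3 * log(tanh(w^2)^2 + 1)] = 12*w*(3*log(2 - 1/cosh(w^2)^2)^2 - 2*log(2 - 1/cosh(w^2)^2) + 1)*sinh(w^2)/((tanh(w^2)^2 + 1)*cosh(w^2)^3)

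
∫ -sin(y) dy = cos(y) + C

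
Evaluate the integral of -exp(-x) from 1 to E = -exp(-1) + exp(-E)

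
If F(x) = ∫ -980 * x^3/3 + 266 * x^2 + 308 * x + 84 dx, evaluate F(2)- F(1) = -175/3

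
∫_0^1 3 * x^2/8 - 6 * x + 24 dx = 169/8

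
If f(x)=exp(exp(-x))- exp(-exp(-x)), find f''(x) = (exp(x) + exp(x + 2*exp(-x)) + exp(2*exp(-x)) - 1)*exp(-2*x - exp(-x))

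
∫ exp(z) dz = exp(z) + C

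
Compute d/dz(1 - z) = -1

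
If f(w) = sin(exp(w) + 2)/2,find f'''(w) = (-exp(2*w)*cos(exp(w) + 2) - 3*exp(w)*sin(exp(w) + 2) + cos(exp(w) + 2))*exp(w)/2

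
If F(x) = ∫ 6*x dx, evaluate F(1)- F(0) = 3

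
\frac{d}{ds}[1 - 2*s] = -2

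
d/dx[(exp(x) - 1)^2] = 2*exp(2*x) - 2*exp(x)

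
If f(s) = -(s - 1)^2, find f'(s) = 2 - 2*s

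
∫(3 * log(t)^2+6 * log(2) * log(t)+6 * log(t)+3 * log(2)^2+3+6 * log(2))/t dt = (log(2*t) + 1)^3 + C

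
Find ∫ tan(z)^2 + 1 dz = tan(z) + C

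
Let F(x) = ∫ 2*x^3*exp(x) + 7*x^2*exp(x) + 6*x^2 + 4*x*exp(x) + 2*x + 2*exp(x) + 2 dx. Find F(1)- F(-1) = 3*exp(-1) + 8 + 5*E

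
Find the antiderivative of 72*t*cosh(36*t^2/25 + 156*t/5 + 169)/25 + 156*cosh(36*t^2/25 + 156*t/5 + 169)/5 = sinh((6*t + 65)^2/25) + C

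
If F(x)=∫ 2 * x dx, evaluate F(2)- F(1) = 3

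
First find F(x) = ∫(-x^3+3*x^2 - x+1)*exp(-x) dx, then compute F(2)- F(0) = 10*exp(-2)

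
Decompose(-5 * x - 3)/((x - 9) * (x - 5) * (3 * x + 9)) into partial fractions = 1/(24*(x + 3)) + 7/(24*(x - 5)) - 1/(3*(x - 9))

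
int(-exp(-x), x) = exp(-x) + C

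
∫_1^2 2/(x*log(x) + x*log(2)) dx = 2*log(2)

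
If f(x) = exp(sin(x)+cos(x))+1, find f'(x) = sqrt(2)*exp(sin(x))*exp(cos(x))*cos(x + pi/4)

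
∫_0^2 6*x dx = 12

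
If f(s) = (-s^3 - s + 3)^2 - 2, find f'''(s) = 120*s^3 + 48*s - 36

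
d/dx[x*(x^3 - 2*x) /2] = 2*x^3 - 2*x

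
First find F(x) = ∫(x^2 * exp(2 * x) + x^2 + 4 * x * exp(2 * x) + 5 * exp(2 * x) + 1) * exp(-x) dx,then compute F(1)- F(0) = -6*exp(-1) + 6*E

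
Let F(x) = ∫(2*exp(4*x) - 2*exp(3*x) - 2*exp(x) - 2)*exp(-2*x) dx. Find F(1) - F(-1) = -(-E - 1 + exp(-1))^2 + (-1 - exp(-1) + E)^2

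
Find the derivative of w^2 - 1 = 2*w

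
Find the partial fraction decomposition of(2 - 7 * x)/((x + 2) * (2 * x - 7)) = -45/(11*(2*x - 7)) - 16/(11*(x + 2))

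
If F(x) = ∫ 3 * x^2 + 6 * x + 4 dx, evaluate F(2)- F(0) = 28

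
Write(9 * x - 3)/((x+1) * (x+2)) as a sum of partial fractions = 21/(x + 2) - 12/(x + 1)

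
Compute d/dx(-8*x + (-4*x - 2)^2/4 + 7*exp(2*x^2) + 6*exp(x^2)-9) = 28*x*exp(2*x^2) + 12*x*exp(x^2) + 8*x - 4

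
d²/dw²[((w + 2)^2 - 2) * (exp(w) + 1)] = w^2*exp(w) + 8*w*exp(w) + 12*exp(w) + 2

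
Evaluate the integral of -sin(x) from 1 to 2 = -cos(1) + cos(2)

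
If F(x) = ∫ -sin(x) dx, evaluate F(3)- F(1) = cos(3) - cos(1)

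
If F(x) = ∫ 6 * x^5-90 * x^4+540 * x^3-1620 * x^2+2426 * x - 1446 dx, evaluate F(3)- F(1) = -56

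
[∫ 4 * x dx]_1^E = -2 + 2*exp(2)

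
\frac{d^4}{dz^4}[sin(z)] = sin(z)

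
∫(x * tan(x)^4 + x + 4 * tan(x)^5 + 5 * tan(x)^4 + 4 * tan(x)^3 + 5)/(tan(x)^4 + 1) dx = x^2/2 + 5*x + log(tan(x)^4 + 1) + C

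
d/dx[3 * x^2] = 6*x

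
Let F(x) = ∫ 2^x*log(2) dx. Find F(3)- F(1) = 6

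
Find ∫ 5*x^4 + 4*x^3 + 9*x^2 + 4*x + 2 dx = x^5 + x^4 + 3*x^3 + 2*x^2 + 2*x + C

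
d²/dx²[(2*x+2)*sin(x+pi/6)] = -2*x*sin(x + pi/6) - 2*sin(x + pi/6) + 4*cos(x + pi/6)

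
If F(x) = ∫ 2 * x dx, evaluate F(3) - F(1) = 8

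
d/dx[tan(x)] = cos(x)^(-2)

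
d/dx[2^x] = 2^x*log(2)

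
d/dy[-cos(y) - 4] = sin(y)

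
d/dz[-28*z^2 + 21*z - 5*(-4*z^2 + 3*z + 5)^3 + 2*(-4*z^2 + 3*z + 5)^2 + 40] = 1920*z^5 - 3600*z^4 - 2512*z^3 + 4851*z^2 + 1470*z - 1044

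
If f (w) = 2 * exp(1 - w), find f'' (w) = 2*exp(1 - w)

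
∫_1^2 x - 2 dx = -1/2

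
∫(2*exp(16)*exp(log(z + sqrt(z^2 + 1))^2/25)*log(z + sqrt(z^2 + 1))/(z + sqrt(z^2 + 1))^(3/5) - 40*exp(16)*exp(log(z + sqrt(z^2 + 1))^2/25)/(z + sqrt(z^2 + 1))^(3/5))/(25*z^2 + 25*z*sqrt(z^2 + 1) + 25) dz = exp((log(z + sqrt(z^2 + 1)) - 20)^2/25) + C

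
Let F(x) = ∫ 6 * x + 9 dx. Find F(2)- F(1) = 18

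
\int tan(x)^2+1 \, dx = tan(x) + C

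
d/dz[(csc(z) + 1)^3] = -3*(sin(z) + 1)^2*cos(z)/sin(z)^4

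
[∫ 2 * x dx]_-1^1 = 0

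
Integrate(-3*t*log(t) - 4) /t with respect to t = -(3*t + 4)*(log(t) - 1) + C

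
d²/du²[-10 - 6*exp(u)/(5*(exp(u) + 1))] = (6*exp(2*u) - 6*exp(u))/(5*exp(3*u) + 15*exp(2*u) + 15*exp(u) + 5)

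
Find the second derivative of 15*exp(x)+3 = 15*exp(x)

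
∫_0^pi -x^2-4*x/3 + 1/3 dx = (1 + pi/3)*(-pi^2 - 2 + pi) + 2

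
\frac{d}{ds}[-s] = -1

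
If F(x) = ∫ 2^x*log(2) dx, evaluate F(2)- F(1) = 2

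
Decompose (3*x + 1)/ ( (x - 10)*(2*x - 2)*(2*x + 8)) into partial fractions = -11/(280*(x + 4)) - 1/(45*(x - 1)) + 31/(504*(x - 10))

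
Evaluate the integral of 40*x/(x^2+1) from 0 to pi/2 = 20*log(1 + pi^2/4)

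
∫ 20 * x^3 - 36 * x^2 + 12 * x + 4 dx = 5*x^4 - 12*x^3 + 6*x^2 + 4*x + C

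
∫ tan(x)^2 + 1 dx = tan(x) + C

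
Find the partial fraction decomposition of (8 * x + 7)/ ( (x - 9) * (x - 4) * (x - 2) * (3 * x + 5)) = 171/(5984*(3*x + 5)) + 23/(154*(x - 2)) - 39/(170*(x - 4)) + 79/(1120*(x - 9))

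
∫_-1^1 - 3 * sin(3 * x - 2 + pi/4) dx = cos(pi/4 + 1) - sin(pi/4 + 5)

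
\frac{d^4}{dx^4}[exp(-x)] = exp(-x)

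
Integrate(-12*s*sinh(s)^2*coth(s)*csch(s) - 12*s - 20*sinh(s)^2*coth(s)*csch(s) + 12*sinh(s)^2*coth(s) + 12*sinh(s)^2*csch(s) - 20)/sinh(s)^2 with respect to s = (12*s + 20)*(coth(s) + csch(s)) + C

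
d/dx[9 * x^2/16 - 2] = 9*x/8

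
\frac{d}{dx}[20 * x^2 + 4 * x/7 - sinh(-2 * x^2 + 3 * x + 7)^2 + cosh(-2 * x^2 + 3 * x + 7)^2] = 40*x + 4/7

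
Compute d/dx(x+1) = 1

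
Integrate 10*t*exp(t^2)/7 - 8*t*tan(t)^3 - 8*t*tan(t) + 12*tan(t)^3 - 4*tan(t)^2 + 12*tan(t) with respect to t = (6 - 4*t)*tan(t)^2 + 5*exp(t^2)/7 + C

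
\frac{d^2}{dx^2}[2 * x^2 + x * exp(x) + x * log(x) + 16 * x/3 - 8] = (x^2*exp(x) + 2*x*exp(x) + 4*x + 1)/x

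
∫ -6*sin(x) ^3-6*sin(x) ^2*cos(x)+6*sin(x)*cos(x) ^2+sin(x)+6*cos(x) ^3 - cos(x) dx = sqrt(2)*(2*sin(x + pi/4) - cos(3*x + pi/4)) + C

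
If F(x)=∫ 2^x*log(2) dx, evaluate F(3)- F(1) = 6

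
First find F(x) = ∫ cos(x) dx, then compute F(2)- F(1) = -sin(1) + sin(2)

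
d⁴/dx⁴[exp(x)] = exp(x)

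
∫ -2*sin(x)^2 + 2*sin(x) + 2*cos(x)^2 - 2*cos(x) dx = sin(2*x) - 2*sqrt(2)*sin(x + pi/4) + C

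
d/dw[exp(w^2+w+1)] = 2*w*exp(w^2 + w + 1) + exp(w^2 + w + 1)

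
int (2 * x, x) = x^2 + C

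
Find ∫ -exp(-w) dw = exp(-w) + C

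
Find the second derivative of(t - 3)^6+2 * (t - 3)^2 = 30*t^4 - 360*t^3 + 1620*t^2 - 3240*t + 2434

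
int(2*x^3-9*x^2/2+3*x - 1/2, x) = x^4/2 - 3*x^3/2 + 3*x^2/2 - x/2 + C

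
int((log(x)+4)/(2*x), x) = (log(x) + 4)^2/4 + C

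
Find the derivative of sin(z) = cos(z)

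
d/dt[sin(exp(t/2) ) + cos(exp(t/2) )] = sqrt(2)*exp(t/2)*cos(exp(t/2) + pi/4)/2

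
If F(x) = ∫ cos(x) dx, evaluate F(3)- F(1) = -sin(1) + sin(3)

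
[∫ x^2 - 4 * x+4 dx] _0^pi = (-2 + pi)^3/3 + 8/3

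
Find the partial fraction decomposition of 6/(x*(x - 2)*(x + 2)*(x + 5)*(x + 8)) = 1/(240*(x + 8)) - 2/(105*(x + 5)) + 1/(24*(x + 2)) + 3/(280*(x - 2)) - 3/(80*x)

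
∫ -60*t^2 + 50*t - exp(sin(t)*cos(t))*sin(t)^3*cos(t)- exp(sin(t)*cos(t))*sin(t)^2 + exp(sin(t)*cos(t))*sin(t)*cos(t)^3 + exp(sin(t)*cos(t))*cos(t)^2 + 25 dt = -20*t^3 + 25*t^2 + 25*t + exp(sin(2*t)/2)*sin(2*t)/2 + C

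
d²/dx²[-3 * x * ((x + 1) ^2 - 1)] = -18*x - 12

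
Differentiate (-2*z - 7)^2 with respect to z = 8*z + 28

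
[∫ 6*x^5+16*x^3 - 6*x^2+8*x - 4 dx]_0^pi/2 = -1 + (-1 + pi + pi^3/8)^2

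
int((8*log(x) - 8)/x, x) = 4*(log(x) - 1)^2 + C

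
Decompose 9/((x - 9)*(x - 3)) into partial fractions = -3/(2*(x - 3)) + 3/(2*(x - 9))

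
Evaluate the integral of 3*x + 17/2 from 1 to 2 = 13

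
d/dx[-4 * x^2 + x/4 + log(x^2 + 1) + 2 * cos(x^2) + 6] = (-16*x^3*sin(x^2) - 32*x^3 + x^2 - 16*x*sin(x^2) - 24*x + 1)/(4*x^2 + 4)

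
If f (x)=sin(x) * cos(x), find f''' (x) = -4*cos(2*x)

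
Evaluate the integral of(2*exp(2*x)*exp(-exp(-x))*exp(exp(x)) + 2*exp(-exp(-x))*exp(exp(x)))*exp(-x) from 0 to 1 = -2 + 2*exp(E - exp(-1))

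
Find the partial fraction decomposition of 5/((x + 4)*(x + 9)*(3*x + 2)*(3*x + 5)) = -15/(154*(3*x + 5)) + 3/(50*(3*x + 2)) - 1/(550*(x + 9)) + 1/(70*(x + 4))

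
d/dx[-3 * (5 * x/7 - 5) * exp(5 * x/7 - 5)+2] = -75*x*exp(5*x/7 - 5)/49 + 60*exp(5*x/7 - 5)/7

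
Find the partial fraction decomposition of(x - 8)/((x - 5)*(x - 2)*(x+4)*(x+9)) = 17/(770*(x + 9)) - 2/(45*(x + 4)) + 1/(33*(x - 2)) - 1/(126*(x - 5))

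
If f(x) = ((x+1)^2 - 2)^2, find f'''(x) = 24*x + 24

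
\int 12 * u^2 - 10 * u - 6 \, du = 4*u^3 - 5*u^2 - 6*u + C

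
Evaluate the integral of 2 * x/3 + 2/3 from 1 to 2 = 5/3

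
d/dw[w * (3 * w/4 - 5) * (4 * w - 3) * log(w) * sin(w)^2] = 3*w^3*log(w)*sin(2*w) + 9*w^2*log(w)*sin(w)^2 - 89*w^2*log(w)*sin(2*w)/4 + 3*w^2*sin(w)^2 - 89*w*log(w)*sin(w)^2/2 + 15*w*log(w)*sin(2*w) - 89*w*sin(w)^2/4 + 15*log(w)*sin(w)^2 + 15*sin(w)^2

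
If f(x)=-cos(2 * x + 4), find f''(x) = 4*cos(2*x + 4)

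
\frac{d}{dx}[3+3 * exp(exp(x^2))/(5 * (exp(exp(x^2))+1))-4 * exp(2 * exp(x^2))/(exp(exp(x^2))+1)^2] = (6*x*exp(x^2 + exp(x^2)) - 74*x*exp(x^2 + 2*exp(x^2)))/(5*exp(3*exp(x^2)) + 15*exp(2*exp(x^2)) + 15*exp(exp(x^2)) + 5)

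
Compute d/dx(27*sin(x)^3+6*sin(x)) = -81*cos(x)^3 + 87*cos(x)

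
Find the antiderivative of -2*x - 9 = -x^2 - 9*x + C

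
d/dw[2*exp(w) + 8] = 2*exp(w)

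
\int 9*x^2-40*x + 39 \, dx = 3*x^3 - 20*x^2 + 39*x + C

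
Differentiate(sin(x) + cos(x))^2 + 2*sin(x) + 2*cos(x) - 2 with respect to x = 2*cos(2*x) + 2*sqrt(2)*cos(x + pi/4)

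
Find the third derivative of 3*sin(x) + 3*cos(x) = 3*sin(x) - 3*cos(x)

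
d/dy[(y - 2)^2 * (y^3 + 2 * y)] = 5*y^4 - 16*y^3 + 18*y^2 - 16*y + 8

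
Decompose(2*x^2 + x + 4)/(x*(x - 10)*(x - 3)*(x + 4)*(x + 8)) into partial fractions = 31/(1584*(x + 8)) - 1/(49*(x + 4)) - 25/(1617*(x - 3)) + 107/(8820*(x - 10)) + 1/(240*x)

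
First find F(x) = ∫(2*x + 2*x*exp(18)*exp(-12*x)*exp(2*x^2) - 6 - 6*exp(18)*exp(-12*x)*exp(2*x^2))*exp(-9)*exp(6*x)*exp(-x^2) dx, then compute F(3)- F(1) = -exp(4) + exp(-4)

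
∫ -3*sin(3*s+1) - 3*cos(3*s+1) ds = sqrt(2)*cos(3*s + pi/4 + 1) + C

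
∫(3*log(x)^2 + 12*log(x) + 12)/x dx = (log(x) + 2)^3 + C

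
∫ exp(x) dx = exp(x) + C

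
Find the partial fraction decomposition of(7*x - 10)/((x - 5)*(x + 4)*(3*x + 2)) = 66/(85*(3*x + 2)) - 19/(45*(x + 4)) + 25/(153*(x - 5))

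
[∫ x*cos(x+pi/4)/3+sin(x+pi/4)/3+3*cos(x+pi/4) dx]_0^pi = -sqrt(2)*(pi/3 + 3)/2 - 3*sqrt(2)/2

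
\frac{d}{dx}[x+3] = 1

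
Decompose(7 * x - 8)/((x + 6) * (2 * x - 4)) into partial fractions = 25/(8*(x + 6)) + 3/(8*(x - 2))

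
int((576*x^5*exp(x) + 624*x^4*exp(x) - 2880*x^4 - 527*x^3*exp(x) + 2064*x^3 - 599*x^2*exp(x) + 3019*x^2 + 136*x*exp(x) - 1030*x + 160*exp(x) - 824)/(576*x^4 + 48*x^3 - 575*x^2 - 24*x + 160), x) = x*exp(x) - 5*x + log((24*x^2 + x - 12)^2/16 + 1) + C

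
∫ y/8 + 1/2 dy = y^2/16 + y/2 + C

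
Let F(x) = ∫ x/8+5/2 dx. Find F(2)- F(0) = 21/4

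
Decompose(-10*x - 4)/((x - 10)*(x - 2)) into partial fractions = 3/(x - 2) - 13/(x - 10)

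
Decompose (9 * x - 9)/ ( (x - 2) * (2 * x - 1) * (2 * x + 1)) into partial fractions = -27/(10*(2*x + 1)) + 3/(2*(2*x - 1)) + 3/(5*(x - 2))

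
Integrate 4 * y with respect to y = 2*y^2 + C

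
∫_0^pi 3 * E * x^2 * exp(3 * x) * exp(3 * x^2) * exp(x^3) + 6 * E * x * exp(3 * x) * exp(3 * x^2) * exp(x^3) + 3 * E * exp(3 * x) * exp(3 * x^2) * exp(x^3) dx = -E + exp((1 + pi)^3)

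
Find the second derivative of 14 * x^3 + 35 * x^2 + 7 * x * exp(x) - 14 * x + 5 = 7*x*exp(x) + 84*x + 14*exp(x) + 70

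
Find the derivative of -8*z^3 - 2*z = -24*z^2 - 2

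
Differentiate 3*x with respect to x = 3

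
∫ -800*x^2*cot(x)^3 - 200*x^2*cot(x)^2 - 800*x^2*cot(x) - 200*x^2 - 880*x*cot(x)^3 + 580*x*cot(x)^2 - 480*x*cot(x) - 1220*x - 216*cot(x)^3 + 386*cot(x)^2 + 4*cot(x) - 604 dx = (-10*x + 4*(5*x + 3)^2 - 9)*(4*cot(x)^2 + 2*cot(x) - 5) + C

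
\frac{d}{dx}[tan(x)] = cos(x)^(-2)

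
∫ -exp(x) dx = -exp(x) + C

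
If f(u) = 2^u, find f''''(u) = 2^u*log(2)^4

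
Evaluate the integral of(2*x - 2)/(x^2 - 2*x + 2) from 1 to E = log(1 + (-1 + E)^2)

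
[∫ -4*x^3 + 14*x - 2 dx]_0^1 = 4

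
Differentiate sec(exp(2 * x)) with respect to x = 2*exp(2*x)*tan(exp(2*x))*sec(exp(2*x))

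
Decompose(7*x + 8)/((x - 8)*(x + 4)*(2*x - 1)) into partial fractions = -46/(135*(2*x - 1)) - 5/(27*(x + 4)) + 16/(45*(x - 8))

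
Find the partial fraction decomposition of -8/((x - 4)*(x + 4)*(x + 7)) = -8/(33*(x + 7)) + 1/(3*(x + 4)) - 1/(11*(x - 4))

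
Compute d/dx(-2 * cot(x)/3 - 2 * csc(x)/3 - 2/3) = 2*(cos(x) + 1)/(3*sin(x)^2)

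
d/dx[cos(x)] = -sin(x)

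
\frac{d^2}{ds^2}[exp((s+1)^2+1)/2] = 2*s^2*exp(s^2 + 2*s + 2) + 4*s*exp(s^2 + 2*s + 2) + 3*exp(s^2 + 2*s + 2)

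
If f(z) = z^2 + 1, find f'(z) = 2*z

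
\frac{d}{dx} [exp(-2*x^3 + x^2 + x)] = -6*x^2*exp(-2*x^3 + x^2 + x) + 2*x*exp(-2*x^3 + x^2 + x) + exp(-2*x^3 + x^2 + x)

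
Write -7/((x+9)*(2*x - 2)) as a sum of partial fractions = 7/(20*(x + 9)) - 7/(20*(x - 1))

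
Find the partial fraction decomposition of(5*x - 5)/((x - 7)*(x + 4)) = 25/(11*(x + 4)) + 30/(11*(x - 7))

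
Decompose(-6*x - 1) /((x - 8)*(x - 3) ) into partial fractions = 19/(5*(x - 3)) - 49/(5*(x - 8))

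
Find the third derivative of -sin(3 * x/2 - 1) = 27*cos(3*x/2 - 1)/8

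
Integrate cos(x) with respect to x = sin(x) + C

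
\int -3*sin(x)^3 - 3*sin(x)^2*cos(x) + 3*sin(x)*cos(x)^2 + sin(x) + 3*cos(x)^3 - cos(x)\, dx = sqrt(2)*sin(2*x)*sin(x + pi/4) + C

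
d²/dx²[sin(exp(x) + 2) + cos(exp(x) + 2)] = sqrt(2)*(-exp(x)*sin(exp(x) + pi/4 + 2) + cos(exp(x) + pi/4 + 2))*exp(x)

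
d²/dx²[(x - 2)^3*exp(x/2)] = x^3*exp(x/2)/4 + 3*x^2*exp(x/2)/2 - 3*x*exp(x/2) - 2*exp(x/2)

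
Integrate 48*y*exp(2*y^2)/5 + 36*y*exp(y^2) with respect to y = (12*exp(y^2)/5 + 18)*exp(y^2) + C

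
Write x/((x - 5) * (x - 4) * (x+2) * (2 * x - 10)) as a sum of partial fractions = 1/(294*(x + 2)) + 1/(3*(x - 4)) - 33/(98*(x - 5)) + 5/(14*(x - 5)^2)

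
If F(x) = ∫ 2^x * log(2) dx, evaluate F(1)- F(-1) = 3/2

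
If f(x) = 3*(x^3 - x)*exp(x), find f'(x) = 3*x^3*exp(x) + 9*x^2*exp(x) - 3*x*exp(x) - 3*exp(x)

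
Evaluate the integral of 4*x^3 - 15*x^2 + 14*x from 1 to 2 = 1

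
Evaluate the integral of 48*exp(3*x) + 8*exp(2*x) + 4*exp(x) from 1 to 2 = -16*exp(3) - 4*E + 4*exp(4) + 16*exp(6)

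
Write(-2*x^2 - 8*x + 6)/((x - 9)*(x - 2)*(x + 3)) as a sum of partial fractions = 1/(5*(x + 3)) + 18/(35*(x - 2)) - 19/(7*(x - 9))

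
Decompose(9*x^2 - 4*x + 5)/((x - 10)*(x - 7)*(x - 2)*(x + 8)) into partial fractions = -613/(2700*(x + 8)) + 33/(400*(x - 2)) - 418/(225*(x - 7)) + 865/(432*(x - 10))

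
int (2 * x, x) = x^2 + C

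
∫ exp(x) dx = exp(x) + C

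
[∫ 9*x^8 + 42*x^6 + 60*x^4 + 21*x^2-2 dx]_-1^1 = 48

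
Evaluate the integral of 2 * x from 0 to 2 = 4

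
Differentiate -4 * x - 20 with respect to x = -4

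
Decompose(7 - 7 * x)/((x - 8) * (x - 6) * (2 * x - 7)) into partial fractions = -14/(9*(2*x - 7)) + 7/(2*(x - 6)) - 49/(18*(x - 8))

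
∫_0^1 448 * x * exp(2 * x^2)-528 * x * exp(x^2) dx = -23 + 16*E + 7*(5 - 4*E)^2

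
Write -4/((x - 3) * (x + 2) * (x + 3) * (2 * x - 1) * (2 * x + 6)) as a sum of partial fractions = 32/(1225*(2*x - 1)) + 61/(882*(x + 3)) + 1/(21*(x + 3)^2) - 2/(25*(x + 2)) - 1/(450*(x - 3))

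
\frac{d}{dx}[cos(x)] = -sin(x)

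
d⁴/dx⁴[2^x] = 2^x*log(2)^4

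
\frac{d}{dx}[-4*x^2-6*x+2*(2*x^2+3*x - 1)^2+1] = 32*x^3 + 72*x^2 + 12*x - 18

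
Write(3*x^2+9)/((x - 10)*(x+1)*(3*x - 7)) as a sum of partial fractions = -114/(115*(3*x - 7)) + 6/(55*(x + 1)) + 309/(253*(x - 10))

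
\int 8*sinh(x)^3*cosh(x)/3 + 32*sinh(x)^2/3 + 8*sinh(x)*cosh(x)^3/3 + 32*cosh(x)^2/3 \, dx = (sinh(2*x) + 16)*sinh(2*x)/3 + C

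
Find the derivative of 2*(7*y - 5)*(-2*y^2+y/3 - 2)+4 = -84*y^2 + 148*y/3 - 94/3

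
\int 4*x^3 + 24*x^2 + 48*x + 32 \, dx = x^4 + 8*x^3 + 24*x^2 + 32*x + C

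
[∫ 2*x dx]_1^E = -1 + exp(2)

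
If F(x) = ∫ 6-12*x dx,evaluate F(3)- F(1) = -36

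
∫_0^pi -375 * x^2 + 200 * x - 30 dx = -(-1 + 5*pi)^3 - 5*pi - 2 + (-1 + 5*pi)^2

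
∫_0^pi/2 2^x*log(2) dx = -1 + 2^(pi/2)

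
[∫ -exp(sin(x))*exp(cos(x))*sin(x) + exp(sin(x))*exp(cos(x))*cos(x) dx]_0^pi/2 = 0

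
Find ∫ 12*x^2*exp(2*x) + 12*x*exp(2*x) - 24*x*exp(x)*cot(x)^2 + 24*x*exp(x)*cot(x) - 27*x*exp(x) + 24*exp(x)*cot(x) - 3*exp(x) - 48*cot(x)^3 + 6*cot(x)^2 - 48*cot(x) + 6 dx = -3*x*exp(x) + 6*(x*exp(x) + 2*cot(x))^2 - 6*cot(x) + C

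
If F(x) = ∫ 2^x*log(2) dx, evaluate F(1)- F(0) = 1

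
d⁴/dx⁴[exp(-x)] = exp(-x)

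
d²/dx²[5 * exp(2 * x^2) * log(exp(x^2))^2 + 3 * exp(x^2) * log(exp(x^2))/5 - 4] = 80*x^6*exp(2*x^2) + 180*x^4*exp(2*x^2) + 12*x^4*exp(x^2)/5 + 60*x^2*exp(2*x^2) + 6*x^2*exp(x^2) + 6*exp(x^2)/5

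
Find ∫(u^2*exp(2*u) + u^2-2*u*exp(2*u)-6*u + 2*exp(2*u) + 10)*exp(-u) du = 2*((u - 2)^2 + 2)*sinh(u) + C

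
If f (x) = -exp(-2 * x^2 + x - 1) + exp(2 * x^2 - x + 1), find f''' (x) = (64*x^3*exp(4*x^2 - 2*x + 2) + 64*x^3 - 48*x^2*exp(4*x^2 - 2*x + 2) - 48*x^2 + 60*x*exp(4*x^2 - 2*x + 2) - 36*x - 13*exp(4*x^2 - 2*x + 2) + 11)*exp(-2*x^2 + x - 1)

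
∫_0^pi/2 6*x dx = 3*pi^2/4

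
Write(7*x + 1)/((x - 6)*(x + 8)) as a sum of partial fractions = 55/(14*(x + 8)) + 43/(14*(x - 6))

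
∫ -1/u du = -log(u) + C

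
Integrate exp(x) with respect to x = exp(x) + C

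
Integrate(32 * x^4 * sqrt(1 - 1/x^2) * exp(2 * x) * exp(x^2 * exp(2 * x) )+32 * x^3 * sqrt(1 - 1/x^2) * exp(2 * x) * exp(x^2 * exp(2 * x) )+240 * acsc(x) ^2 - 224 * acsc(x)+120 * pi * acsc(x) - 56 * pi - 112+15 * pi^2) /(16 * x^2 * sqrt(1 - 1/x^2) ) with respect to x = -5*(4*acsc(x) + pi)^3/64 + 7*(4*acsc(x) + pi)^2/16 + exp(x^2*exp(2*x)) + 7*acsc(x) + C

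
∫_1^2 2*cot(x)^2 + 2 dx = -2*cot(2) + 2*cot(1)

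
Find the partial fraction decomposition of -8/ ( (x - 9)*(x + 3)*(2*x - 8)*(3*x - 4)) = -27/(598*(3*x - 4)) + 1/(273*(x + 3)) + 1/(70*(x - 4)) - 1/(345*(x - 9))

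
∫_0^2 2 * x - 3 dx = -2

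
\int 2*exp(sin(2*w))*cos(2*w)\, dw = exp(sin(2*w)) + C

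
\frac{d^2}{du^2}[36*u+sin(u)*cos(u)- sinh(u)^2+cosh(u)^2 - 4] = -2*sin(2*u)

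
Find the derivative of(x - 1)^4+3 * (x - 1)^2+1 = 4*x^3 - 12*x^2 + 18*x - 10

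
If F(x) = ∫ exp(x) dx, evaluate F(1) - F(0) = -1 + E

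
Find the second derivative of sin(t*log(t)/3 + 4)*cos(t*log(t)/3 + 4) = (-2*t*log(t)^2*sin(2*t*log(t)/3 + 8) - 4*t*log(t)*sin(2*t*log(t)/3 + 8) - 2*t*sin(2*t*log(t)/3 + 8) + 3*cos(2*t*log(t)/3 + 8))/(9*t)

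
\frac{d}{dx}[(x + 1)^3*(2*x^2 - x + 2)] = 10*x^4 + 20*x^3 + 15*x^2 + 10*x + 5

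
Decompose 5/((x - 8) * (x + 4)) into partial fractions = -5/(12*(x + 4)) + 5/(12*(x - 8))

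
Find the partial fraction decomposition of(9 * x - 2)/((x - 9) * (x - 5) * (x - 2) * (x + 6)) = 7/(165*(x + 6)) + 2/(21*(x - 2)) - 43/(132*(x - 5)) + 79/(420*(x - 9))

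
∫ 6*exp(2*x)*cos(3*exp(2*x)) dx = sin(3*exp(2*x)) + C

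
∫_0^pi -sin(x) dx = -2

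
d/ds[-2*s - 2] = -2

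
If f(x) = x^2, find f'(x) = 2*x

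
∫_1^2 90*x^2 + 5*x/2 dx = 855/4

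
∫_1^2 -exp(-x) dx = -exp(-1) + exp(-2)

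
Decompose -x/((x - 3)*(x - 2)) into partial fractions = 2/(x - 2) - 3/(x - 3)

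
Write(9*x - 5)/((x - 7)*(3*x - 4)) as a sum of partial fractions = -21/(17*(3*x - 4)) + 58/(17*(x - 7))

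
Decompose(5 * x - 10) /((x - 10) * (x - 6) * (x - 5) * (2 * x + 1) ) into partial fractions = 100/(3003*(2*x + 1)) + 3/(11*(x - 5)) - 5/(13*(x - 6)) + 2/(21*(x - 10))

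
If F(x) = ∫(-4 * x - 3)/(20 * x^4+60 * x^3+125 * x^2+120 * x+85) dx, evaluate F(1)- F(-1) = -acot(3)/5 + acot(9)/5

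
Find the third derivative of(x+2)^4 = 24*x + 48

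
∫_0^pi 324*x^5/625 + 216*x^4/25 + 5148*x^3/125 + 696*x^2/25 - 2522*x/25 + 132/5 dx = -12*pi - 9*pi^2/5 + 9 + (-3 + 3*pi^2/5 + 4*pi)^2/5 + 2*(-3 + 3*pi^2/5 + 4*pi)^3/5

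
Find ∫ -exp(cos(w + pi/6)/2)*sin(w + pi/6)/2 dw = exp(cos(w + pi/6)/2) + C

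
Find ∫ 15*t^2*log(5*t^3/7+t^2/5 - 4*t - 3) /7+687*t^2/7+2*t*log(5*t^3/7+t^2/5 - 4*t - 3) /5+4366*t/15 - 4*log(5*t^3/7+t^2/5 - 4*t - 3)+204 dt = -12*t + 4*(2*t + 3)^3 + (2*t + 3)^2/3 + (25*t^3 + 7*t^2 - 140*t - 105)*log(5*t^3/7 + t^2/5 - 4*t - 3)/35 + C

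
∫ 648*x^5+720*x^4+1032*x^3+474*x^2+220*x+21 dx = 108*x^6 + 144*x^5 + 258*x^4 + 158*x^3 + 110*x^2 + 21*x + C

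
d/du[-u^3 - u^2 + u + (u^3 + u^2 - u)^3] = 9*u^8 + 24*u^7 - 30*u^5 + 12*u^3 - 6*u^2 - 2*u + 1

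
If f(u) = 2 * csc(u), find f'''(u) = 2*(1 - 6/sin(u)^2)*cos(u)/sin(u)^2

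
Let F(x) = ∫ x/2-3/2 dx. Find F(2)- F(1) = -3/4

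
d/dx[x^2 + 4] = 2*x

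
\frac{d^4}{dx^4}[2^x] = 2^x*log(2)^4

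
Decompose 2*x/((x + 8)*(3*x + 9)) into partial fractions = 16/(15*(x + 8)) - 2/(5*(x + 3))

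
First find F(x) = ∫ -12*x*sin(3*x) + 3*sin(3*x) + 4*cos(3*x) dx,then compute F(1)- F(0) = 3*cos(3) + 1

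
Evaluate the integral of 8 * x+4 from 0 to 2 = 24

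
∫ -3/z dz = -3*log(z) + C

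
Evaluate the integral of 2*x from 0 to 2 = 4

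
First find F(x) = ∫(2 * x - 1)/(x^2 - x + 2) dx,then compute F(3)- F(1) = 2*log(2)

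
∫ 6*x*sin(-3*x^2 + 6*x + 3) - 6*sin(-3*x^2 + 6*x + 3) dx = cos(3*(x - 1)^2 - 6) + C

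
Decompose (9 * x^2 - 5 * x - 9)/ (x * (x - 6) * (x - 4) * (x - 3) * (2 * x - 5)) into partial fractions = -556/(105*(2*x - 5)) + 19/(3*(x - 3)) - 115/(24*(x - 4)) + 95/(84*(x - 6)) - 1/(40*x)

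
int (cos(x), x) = sin(x) + C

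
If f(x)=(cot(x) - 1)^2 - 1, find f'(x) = 2*(1 - cos(x)/sin(x))/sin(x)^2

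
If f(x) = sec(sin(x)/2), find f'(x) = cos(x)*tan(sin(x)/2)*sec(sin(x)/2)/2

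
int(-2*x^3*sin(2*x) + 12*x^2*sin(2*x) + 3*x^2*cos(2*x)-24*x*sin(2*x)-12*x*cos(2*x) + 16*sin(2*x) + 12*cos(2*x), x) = (x - 2)^3*cos(2*x) + C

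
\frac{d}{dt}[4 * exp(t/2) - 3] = 2*exp(t/2)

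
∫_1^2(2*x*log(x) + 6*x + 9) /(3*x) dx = 4/3 + 13*log(2)/3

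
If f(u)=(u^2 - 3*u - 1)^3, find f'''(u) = 120*u^3 - 540*u^2 + 576*u - 54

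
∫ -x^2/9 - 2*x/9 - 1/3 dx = -x^3/27 - x^2/9 - x/3 + C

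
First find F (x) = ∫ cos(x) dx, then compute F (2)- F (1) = -sin(1) + sin(2)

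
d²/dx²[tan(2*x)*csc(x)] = (8*sin(2*x)/cos(2*x)^3 - tan(2*x) - 4*cos(x)/(sin(x)*cos(2*x)^2) + 2*tan(2*x)/sin(x)^2)/sin(x)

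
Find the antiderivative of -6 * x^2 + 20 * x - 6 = -2*x^3 + 10*x^2 - 6*x + C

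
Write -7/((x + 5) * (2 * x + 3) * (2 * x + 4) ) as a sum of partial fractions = -2/(2*x + 3) - 1/(6*(x + 5)) + 7/(6*(x + 2))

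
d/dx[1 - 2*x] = -2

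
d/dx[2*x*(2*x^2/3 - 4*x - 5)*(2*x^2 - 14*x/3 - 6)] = 40*x^4/3 - 800*x^3/9 + 28*x^2 + 568*x/3 + 60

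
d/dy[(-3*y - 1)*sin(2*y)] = -6*y*cos(2*y) - 3*sin(2*y) - 2*cos(2*y)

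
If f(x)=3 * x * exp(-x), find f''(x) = (3*x - 6)*exp(-x)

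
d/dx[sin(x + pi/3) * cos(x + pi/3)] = -sin(x + pi/3)^2 + cos(x + pi/3)^2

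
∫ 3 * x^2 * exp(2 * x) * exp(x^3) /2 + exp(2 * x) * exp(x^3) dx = exp(x*(x^2 + 2))/2 + C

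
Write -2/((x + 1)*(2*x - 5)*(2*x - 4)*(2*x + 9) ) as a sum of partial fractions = 2/(637*(2*x + 9)) - 2/(49*(2*x - 5)) - 1/(147*(x + 1)) + 1/(39*(x - 2))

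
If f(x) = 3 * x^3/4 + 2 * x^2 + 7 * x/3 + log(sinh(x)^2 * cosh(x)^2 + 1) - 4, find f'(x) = (27*x^2*(cosh(4*x) - 1)/8 + 27*x^2 + 6*x*(cosh(4*x) - 1) + 48*x + 24*sinh(x)^3*cosh(x) + 24*sinh(x)*cosh(x)^3 + 7*cosh(4*x)/2 + 49/2)/(3*cosh(4*x)/2 + 21/2)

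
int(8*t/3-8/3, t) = 4*t^2/3 - 8*t/3 + C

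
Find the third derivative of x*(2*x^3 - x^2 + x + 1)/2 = 24*x - 3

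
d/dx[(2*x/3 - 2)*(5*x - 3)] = 20*x/3 - 12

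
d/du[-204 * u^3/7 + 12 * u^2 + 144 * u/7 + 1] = -612*u^2/7 + 24*u + 144/7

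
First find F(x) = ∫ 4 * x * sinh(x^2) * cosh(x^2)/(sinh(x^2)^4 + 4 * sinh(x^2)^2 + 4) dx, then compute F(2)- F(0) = -1/2 + (1 + sinh(4)^2)/(2 + sinh(4)^2)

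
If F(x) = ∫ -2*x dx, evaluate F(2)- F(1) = -3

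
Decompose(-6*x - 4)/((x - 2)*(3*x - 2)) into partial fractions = 6/(3*x - 2) - 4/(x - 2)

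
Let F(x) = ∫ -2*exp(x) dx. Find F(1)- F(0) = 2 - 2*E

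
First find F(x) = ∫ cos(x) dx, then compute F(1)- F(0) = sin(1)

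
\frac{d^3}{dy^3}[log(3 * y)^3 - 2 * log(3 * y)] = (6*log(y)^2 - 18*log(y) + 12*log(3)*log(y) - 18*log(3) + 2 + 6*log(3)^2)/y^3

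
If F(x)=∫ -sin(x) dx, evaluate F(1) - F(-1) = 0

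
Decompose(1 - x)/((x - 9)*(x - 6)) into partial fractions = 5/(3*(x - 6)) - 8/(3*(x - 9))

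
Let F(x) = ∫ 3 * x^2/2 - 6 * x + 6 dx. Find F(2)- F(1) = 1/2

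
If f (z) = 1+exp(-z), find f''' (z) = -exp(-z)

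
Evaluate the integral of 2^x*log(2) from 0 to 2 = 3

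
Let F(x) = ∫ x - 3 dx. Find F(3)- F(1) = -2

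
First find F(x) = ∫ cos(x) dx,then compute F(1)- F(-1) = 2*sin(1)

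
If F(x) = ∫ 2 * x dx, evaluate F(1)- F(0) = 1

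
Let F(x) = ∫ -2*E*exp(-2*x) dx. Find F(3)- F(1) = -exp(-1) + exp(-5)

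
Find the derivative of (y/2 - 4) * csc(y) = -y*cot(y)*csc(y)/2 + 4*cot(y)*csc(y) + csc(y)/2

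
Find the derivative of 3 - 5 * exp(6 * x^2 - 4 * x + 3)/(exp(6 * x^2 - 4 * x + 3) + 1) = (-60*x*exp(6*x^2 - 4*x + 3) + 20*exp(6*x^2 - 4*x + 3))/(1 + 2*exp(3)*exp(-4*x)*exp(6*x^2) + exp(6)*exp(-8*x)*exp(12*x^2))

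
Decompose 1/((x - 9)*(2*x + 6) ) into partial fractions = -1/(24*(x + 3)) + 1/(24*(x - 9))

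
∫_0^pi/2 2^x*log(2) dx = -1 + 2^(pi/2)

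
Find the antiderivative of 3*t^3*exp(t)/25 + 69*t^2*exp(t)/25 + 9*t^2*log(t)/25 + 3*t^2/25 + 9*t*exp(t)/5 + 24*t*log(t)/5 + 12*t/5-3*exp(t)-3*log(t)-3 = 3*t*(exp(t) + log(t))*(t^2 + 20*t - 25)/25 + C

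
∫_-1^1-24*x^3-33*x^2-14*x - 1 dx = -24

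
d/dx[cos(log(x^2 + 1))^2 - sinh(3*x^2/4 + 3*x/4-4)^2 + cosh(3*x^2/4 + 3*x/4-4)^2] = -2*x*sin(2*log(x^2 + 1))/(x^2 + 1)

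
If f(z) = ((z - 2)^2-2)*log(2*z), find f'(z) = (2*z^2*log(z) + z^2 + 2*z^2*log(2) - 4*z*log(z) - 4*z - 4*z*log(2) + 2)/z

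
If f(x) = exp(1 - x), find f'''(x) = -exp(1 - x)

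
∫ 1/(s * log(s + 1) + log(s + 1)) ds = log(2*log(s + 1)) + C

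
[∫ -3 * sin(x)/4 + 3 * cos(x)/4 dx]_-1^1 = 3*sin(1)/2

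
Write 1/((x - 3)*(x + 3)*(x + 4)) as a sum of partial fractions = 1/(7*(x + 4)) - 1/(6*(x + 3)) + 1/(42*(x - 3))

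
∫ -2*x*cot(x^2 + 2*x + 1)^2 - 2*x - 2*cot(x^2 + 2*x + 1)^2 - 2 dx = cot((x + 1)^2) + C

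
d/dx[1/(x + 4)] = -1/(x^2 + 8*x + 16)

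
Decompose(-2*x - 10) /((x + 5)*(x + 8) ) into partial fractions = -2/(x + 8)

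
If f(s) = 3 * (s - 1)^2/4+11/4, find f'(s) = 3*s/2 - 3/2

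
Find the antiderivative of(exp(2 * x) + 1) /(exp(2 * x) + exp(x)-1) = log(2*sinh(x) + 1) + C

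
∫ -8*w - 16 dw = -4*w^2 - 16*w + C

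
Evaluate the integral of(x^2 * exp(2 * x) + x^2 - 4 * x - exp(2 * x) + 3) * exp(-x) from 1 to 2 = -exp(-2) + exp(2)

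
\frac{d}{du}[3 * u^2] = 6*u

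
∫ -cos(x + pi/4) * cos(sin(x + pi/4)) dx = -sin(sin(x + pi/4)) + C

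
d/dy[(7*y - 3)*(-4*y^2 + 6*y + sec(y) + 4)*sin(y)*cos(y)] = -28*y^3*cos(2*y) - 42*y^2*sin(2*y) + 54*y^2*cos(2*y) + 54*y*sin(2*y) + 7*y*cos(y) + 10*y*cos(2*y) + 7*sin(y) + 5*sin(2*y) - 3*cos(y) - 12*cos(2*y)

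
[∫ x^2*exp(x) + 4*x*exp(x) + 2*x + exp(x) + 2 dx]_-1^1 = 2*exp(-1) + 4 + 2*E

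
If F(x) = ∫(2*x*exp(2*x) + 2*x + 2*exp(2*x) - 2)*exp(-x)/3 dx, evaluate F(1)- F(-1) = 0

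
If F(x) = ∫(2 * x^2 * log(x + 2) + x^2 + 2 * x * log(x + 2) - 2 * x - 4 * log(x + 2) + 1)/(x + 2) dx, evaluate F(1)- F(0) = -log(2)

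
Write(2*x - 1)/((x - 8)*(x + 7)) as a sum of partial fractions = 1/(x + 7) + 1/(x - 8)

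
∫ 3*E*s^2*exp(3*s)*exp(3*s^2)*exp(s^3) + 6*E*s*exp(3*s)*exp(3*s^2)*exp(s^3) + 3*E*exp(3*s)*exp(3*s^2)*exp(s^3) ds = exp((s + 1)^3) + C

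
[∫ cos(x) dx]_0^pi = 0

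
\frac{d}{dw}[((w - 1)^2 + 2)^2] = 4*w^3 - 12*w^2 + 20*w - 12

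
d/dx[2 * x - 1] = 2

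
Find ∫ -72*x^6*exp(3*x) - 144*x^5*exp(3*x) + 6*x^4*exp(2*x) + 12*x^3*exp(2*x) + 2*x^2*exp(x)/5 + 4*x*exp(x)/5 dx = x^2*(-120*x^4*exp(2*x) + 15*x^2*exp(x) + 2)*exp(x)/5 + C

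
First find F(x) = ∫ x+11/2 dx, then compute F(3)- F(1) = 15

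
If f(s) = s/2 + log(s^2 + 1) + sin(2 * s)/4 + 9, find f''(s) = (-s^4*sin(2*s) - 2*s^2*sin(2*s) - 2*s^2 - sin(2*s) + 2)/(s^4 + 2*s^2 + 1)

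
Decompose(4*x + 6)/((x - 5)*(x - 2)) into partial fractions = -14/(3*(x - 2)) + 26/(3*(x - 5))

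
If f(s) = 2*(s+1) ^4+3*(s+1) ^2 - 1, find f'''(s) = 48*s + 48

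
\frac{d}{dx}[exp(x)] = exp(x)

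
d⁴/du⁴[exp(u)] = exp(u)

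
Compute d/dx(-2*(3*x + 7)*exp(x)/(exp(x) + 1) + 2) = (-6*x*exp(x) - 6*exp(2*x) - 20*exp(x))/(exp(2*x) + 2*exp(x) + 1)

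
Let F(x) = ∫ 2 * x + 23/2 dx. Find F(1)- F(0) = 25/2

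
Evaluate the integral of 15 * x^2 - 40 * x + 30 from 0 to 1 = 15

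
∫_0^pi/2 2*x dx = pi^2/4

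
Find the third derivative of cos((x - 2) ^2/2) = x^3*sin(x^2/2 - 2*x + 2) - 6*x^2*sin(x^2/2 - 2*x + 2) + 12*x*sin(x^2/2 - 2*x + 2) - 3*x*cos(x^2/2 - 2*x + 2) - 8*sin(x^2/2 - 2*x + 2) + 6*cos(x^2/2 - 2*x + 2)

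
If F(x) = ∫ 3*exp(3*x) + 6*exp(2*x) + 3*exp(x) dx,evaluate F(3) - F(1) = -(1 + E)^3 + (1 + exp(3))^3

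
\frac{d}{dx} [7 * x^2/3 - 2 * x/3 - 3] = 14*x/3 - 2/3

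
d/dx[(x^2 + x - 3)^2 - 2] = 4*x^3 + 6*x^2 - 10*x - 6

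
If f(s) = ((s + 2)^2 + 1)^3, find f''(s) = 30*s^4 + 240*s^3 + 756*s^2 + 1104*s + 630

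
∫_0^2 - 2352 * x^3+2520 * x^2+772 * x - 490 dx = -2124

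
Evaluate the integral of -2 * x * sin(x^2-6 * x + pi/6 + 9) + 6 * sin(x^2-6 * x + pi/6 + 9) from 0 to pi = cos(pi/6 + 9 + pi^2) - cos(pi/6 + 9)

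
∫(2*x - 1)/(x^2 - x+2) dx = log(x^2 - x + 2) + C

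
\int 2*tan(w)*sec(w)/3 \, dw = 2*sec(w)/3 + C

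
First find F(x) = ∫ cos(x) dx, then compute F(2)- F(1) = -sin(1) + sin(2)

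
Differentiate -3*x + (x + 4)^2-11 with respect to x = 2*x + 5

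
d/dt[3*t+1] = 3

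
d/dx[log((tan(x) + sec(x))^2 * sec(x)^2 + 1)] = 2*(sin(x) + 1)/((-2*sin(x) - cos(x)^2 + 3)*cos(x))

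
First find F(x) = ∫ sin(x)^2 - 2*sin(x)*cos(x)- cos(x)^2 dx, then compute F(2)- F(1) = sqrt(2)*(cos(pi/4 + 4) - cos(pi/4 + 2))/2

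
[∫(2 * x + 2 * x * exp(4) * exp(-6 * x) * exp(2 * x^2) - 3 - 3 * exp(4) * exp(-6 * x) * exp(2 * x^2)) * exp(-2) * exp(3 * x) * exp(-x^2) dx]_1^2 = 0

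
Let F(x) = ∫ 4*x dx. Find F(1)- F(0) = 2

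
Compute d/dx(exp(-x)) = -exp(-x)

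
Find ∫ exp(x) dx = exp(x) + C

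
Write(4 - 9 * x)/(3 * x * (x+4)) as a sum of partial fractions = -10/(3*(x + 4)) + 1/(3*x)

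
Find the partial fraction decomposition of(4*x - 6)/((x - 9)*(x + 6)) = 2/(x + 6) + 2/(x - 9)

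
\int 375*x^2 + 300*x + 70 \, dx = 125*x^3 + 150*x^2 + 70*x + C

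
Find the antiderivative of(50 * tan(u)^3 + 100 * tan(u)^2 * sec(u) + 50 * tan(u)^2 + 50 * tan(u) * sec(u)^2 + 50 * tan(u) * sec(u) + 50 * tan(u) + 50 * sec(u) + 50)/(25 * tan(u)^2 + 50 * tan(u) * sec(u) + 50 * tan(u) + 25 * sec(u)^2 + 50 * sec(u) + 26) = log(25*(tan(u) + sec(u) + 1)^2 + 1) + C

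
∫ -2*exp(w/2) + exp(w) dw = (exp(w/2) - 2)^2 + C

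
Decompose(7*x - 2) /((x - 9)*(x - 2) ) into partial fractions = -12/(7*(x - 2)) + 61/(7*(x - 9))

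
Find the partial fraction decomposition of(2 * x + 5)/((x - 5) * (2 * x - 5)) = -4/(2*x - 5) + 3/(x - 5)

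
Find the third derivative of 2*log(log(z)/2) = (4*log(z)^2 + 6*log(z) + 4)/(z^3*log(z)^3)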